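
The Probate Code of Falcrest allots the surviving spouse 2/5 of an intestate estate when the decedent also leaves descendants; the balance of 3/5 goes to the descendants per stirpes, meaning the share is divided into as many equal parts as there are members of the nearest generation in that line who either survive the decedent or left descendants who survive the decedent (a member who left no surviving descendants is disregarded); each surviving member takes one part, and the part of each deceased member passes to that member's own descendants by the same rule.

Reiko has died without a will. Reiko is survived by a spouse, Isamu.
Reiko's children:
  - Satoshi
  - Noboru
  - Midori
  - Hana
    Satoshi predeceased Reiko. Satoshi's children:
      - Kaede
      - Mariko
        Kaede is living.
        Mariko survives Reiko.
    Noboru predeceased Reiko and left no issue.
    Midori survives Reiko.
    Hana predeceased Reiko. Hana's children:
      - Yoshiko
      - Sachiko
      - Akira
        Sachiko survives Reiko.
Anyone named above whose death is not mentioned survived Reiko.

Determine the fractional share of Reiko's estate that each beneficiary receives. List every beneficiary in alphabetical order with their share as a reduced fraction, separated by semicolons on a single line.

Isamu, as surviving spouse, takes 2/5.
The remaining 3/5 passes to Reiko's descendants per stirpes.
Noboru left no surviving issue, so that branch lapses and is disregarded.
The 3/5 is divided into 3 equal shares of 1/5 among Satoshi, Midori, Hana.
Satoshi predeceased; the 1/5 allotted to Satoshi's branch passes to Satoshi's issue by representation.
The 1/5 is divided into 2 equal shares of 1/10 among Kaede, Mariko.
Kaede is living and takes 1/10.
Mariko is living and takes 1/10.
Midori is living and takes 1/5.
Hana predeceased; the 1/5 allotted to Hana's branch passes to Hana's issue by representation.
The 1/5 is divided into 3 equal shares of 1/15 among Yoshiko, Sachiko, Akira.
Yoshiko is living and takes 1/15.
Sachiko is living and takes 1/15.
Akira is living and takes 1/15.

Akira 1/15; Isamu 2/5; Kaede 1/10; Mariko 1/10; Midori 1/5; Sachiko 1/15; Yoshiko 1/15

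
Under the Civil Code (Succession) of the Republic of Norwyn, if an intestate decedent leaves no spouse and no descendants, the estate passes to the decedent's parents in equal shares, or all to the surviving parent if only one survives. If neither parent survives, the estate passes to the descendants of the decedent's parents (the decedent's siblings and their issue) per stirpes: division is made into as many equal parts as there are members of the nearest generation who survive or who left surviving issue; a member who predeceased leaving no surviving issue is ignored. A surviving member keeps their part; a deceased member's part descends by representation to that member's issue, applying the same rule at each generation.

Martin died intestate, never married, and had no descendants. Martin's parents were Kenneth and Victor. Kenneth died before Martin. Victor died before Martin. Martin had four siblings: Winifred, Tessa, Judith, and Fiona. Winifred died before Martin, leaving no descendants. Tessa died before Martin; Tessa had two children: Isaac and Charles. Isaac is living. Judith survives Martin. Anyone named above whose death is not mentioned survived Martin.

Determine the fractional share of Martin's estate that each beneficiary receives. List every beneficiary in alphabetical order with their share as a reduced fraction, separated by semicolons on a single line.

Charles 1/6; Fiona 1/3; Isaac 1/6; Judith 1/3

Neither parent survives and there are no descendants, so the estate passes to Martin's siblings and their issue per stirpes.
Winifred left no surviving issue, so that branch lapses and is disregarded.
The estate is divided into 3 equal shares of 1/3 among Tessa, Judith, Fiona.
Tessa predeceased; the 1/3 allotted to Tessa's branch passes to Tessa's issue by representation.
The 1/3 is divided into 2 equal shares of 1/6 among Isaac, Charles.
Isaac is living and takes 1/6.
Charles is living and takes 1/6.
Judith is living and takes 1/3.
Fiona is living and takes 1/3.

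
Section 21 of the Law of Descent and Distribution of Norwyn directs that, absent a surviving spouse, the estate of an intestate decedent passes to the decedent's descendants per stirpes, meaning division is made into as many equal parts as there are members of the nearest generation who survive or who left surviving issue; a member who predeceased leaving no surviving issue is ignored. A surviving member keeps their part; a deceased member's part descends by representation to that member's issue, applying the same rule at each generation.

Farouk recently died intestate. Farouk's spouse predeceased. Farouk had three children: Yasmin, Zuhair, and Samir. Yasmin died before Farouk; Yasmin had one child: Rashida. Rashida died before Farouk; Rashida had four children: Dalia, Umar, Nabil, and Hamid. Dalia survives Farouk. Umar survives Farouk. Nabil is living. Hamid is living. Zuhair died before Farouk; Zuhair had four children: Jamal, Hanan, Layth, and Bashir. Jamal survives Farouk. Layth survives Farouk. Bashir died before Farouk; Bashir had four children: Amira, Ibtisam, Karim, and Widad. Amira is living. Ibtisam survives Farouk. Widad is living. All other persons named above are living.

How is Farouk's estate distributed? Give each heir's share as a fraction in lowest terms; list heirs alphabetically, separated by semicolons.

Amira 1/48; Dalia 1/12; Hamid 1/12; Hanan 1/12; Ibtisam 1/48; Jamal 1/12; Karim 1/48; Layth 1/12; Nabil 1/12; Samir 1/3; Umar 1/12; Widad 1/48

There is no surviving spouse, so the entire estate passes to Farouk's descendants per stirpes.
The estate is divided into 3 equal shares of 1/3 among Yasmin, Zuhair, Samir.
Yasmin predeceased; the 1/3 allotted to Yasmin's branch passes to Yasmin's issue by representation.
Rashida's line is the sole branch at this level, so the full 1/3 passes to Rashida's issue by representation.
The 1/3 is divided into 4 equal shares of 1/12 among Dalia, Umar, Nabil, Hamid.
Dalia is living and takes 1/12.
Umar is living and takes 1/12.
Nabil is living and takes 1/12.
Hamid is living and takes 1/12.
Zuhair predeceased; the 1/3 allotted to Zuhair's branch passes to Zuhair's issue by representation.
The 1/3 is divided into 4 equal shares of 1/12 among Jamal, Hanan, Layth, Bashir.
Jamal is living and takes 1/12.
Hanan is living and takes 1/12.
Layth is living and takes 1/12.
Bashir predeceased; the 1/12 allotted to Bashir's branch passes to Bashir's issue by representation.
The 1/12 is divided into 4 equal shares of 1/48 among Amira, Ibtisam, Karim, Widad.
Amira is living and takes 1/48.
Ibtisam is living and takes 1/48.
Karim is living and takes 1/48.
Widad is living and takes 1/48.
Samir is living and takes 1/3.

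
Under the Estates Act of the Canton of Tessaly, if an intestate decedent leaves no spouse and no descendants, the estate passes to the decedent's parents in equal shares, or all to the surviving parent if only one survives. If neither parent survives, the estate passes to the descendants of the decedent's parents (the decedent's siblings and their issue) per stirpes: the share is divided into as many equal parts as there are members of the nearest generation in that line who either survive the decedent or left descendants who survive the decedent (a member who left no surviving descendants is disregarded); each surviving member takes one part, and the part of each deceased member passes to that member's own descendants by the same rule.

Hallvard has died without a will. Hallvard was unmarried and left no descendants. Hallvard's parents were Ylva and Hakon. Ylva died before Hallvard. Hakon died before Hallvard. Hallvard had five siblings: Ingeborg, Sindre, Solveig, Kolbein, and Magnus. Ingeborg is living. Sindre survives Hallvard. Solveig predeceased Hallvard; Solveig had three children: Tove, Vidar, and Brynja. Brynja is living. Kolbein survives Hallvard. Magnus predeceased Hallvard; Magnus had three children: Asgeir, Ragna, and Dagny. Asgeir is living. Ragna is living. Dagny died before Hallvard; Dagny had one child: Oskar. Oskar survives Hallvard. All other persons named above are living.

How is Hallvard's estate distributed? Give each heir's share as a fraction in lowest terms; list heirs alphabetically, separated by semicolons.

Neither parent survives and there are no descendants, so the estate passes to Hallvard's siblings and their issue per stirpes.
The estate is divided into 5 equal shares of 1/5 among Ingeborg, Sindre, Solveig, Kolbein, Magnus.
Ingeborg is living and takes 1/5.
Sindre is living and takes 1/5.
Solveig predeceased; the 1/5 allotted to Solveig's branch passes to Solveig's issue by representation.
The 1/5 is divided into 3 equal shares of 1/15 among Tove, Vidar, Brynja.
Tove is living and takes 1/15.
Vidar is living and takes 1/15.
Brynja is living and takes 1/15.
Kolbein is living and takes 1/5.
Magnus predeceased; the 1/5 allotted to Magnus's branch passes to Magnus's issue by representation.
The 1/5 is divided into 3 equal shares of 1/15 among Asgeir, Ragna, Dagny.
Asgeir is living and takes 1/15.
Ragna is living and takes 1/15.
Dagny predeceased; the 1/15 allotted to Dagny's branch passes to Dagny's issue by representation.
Oskar is the sole taker at this level and receives the full 1/15.

Asgeir 1/15; Brynja 1/15; Ingeborg 1/5; Kolbein 1/5; Oskar 1/15; Ragna 1/15; Sindre 1/5; Tove 1/15; Vidar 1/15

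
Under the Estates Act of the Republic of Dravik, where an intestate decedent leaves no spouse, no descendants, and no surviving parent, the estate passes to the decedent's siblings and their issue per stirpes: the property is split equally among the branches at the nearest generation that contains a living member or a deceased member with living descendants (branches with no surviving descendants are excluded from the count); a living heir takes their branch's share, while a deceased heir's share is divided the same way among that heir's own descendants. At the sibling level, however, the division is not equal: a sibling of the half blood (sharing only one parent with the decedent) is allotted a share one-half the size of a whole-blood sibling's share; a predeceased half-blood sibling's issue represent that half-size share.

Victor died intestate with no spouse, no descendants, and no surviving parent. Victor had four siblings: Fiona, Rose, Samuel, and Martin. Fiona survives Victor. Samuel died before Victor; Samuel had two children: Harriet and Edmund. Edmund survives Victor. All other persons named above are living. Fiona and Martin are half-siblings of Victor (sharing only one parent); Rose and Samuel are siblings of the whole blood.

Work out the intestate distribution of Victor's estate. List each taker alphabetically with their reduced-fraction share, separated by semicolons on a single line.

No spouse, descendants, or parent survives, so the estate passes to Victor's siblings per stirpes.
Half-blood siblings count for one-half the weight of whole-blood siblings at the initial division.
Dividing 1 in proportion to weights (total weight 3): Fiona (weight 1/2) → 1/6; Rose (weight 1) → 1/3; Samuel (weight 1) → 1/3; Martin (weight 1/2) → 1/6.
Fiona is living and takes 1/6.
Rose is living and takes 1/3.
Samuel predeceased; the 1/3 allotted to Samuel's branch passes to Samuel's issue by representation.
The 1/3 is divided into 2 equal shares of 1/6 among Harriet, Edmund.
Harriet is living and takes 1/6.
Edmund is living and takes 1/6.
Martin is living and takes 1/6.

Edmund 1/6; Fiona 1/6; Harriet 1/6; Martin 1/6; Rose 1/3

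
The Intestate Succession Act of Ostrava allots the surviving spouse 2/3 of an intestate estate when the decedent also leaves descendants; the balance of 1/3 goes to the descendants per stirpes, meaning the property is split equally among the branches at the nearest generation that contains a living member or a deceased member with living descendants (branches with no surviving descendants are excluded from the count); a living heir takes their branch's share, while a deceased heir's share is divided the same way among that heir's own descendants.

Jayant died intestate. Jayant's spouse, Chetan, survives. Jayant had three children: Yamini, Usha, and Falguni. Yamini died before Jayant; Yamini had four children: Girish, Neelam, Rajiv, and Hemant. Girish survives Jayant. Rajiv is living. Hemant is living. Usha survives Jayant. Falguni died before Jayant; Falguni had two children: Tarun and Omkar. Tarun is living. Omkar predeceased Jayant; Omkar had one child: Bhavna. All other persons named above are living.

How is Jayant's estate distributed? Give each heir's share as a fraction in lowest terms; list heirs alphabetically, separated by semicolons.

Bhavna 1/18; Chetan 2/3; Girish 1/36; Hemant 1/36; Neelam 1/36; Rajiv 1/36; Tarun 1/18; Usha 1/9

Chetan, as surviving spouse, takes 2/3.
The remaining 1/3 passes to Jayant's descendants per stirpes.
The 1/3 is divided into 3 equal shares of 1/9 among Yamini, Usha, Falguni.
Yamini predeceased; the 1/9 allotted to Yamini's branch passes to Yamini's issue by representation.
The 1/9 is divided into 4 equal shares of 1/36 among Girish, Neelam, Rajiv, Hemant.
Girish is living and takes 1/36.
Neelam is living and takes 1/36.
Rajiv is living and takes 1/36.
Hemant is living and takes 1/36.
Usha is living and takes 1/9.
Falguni predeceased; the 1/9 allotted to Falguni's branch passes to Falguni's issue by representation.
The 1/9 is divided into 2 equal shares of 1/18 among Tarun, Omkar.
Tarun is living and takes 1/18.
Omkar predeceased; the 1/18 allotted to Omkar's branch passes to Omkar's issue by representation.
Bhavna is the sole taker at this level and receives the full 1/18.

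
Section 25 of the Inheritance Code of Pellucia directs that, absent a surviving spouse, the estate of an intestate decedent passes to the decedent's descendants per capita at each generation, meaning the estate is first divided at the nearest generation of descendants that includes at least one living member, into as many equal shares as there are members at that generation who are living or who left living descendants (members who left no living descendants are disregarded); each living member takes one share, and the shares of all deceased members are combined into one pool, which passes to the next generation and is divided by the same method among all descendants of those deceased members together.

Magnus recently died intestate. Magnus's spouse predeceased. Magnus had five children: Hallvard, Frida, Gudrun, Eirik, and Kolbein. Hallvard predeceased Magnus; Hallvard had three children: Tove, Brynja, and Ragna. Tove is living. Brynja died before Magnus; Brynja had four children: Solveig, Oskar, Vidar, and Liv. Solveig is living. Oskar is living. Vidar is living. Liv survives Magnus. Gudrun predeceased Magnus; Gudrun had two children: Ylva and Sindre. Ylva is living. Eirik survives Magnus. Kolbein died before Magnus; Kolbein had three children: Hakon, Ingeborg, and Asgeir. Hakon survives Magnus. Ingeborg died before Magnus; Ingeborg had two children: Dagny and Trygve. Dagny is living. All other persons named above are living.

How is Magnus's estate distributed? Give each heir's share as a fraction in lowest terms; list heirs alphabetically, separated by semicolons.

There is no surviving spouse, so the entire estate passes to Magnus's descendants per capita at each generation.
At generation 1 (Hallvard, Frida, Gudrun, Eirik, Kolbein) there are 5 shares of (1)/5 = 1/5 each.
Living: Frida and Eirik — each takes 1/5.
Deceased: Hallvard, Gudrun, and Kolbein. Their combined 3/5 is pooled and carried to generation 2.
At generation 2 (Tove, Brynja, Ragna, Ylva, Sindre, Hakon, Ingeborg, Asgeir) there are 8 shares of (3/5)/8 = 3/40 each.
Living: Tove, Ragna, Ylva, Sindre, Hakon, and Asgeir — each takes 3/40.
Deceased: Brynja and Ingeborg. Their combined 3/20 is pooled and carried to generation 3.
At generation 3 (Solveig, Oskar, Vidar, Liv, Dagny, Trygve) there are 6 shares of (3/20)/6 = 1/40 each.
Living: Solveig, Oskar, Vidar, Liv, Dagny, and Trygve — each takes 1/40.

Asgeir 3/40; Dagny 1/40; Eirik 1/5; Frida 1/5; Hakon 3/40; Liv 1/40; Oskar 1/40; Ragna 3/40; Sindre 3/40; Solveig 1/40; Tove 3/40; Trygve 1/40; Vidar 1/40; Ylva 3/40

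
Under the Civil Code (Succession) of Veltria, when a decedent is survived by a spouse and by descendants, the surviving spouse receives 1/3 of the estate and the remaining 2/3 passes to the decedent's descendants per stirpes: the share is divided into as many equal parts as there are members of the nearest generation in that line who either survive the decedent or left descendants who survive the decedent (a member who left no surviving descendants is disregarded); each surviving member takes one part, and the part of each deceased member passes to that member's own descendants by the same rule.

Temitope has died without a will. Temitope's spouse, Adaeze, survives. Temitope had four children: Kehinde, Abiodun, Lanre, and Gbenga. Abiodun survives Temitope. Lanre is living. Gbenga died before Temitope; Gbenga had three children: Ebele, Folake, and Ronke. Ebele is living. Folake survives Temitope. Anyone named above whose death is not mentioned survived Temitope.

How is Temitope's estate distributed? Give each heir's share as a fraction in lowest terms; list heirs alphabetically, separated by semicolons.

Abiodun 1/6; Adaeze 1/3; Ebele 1/18; Folake 1/18; Kehinde 1/6; Lanre 1/6; Ronke 1/18

Adaeze, as surviving spouse, takes 1/3.
The remaining 2/3 passes to Temitope's descendants per stirpes.
The 2/3 is divided into 4 equal shares of 1/6 among Kehinde, Abiodun, Lanre, Gbenga.
Kehinde is living and takes 1/6.
Abiodun is living and takes 1/6.
Lanre is living and takes 1/6.
Gbenga predeceased; the 1/6 allotted to Gbenga's branch passes to Gbenga's issue by representation.
The 1/6 is divided into 3 equal shares of 1/18 among Ebele, Folake, Ronke.
Ebele is living and takes 1/18.
Folake is living and takes 1/18.
Ronke is living and takes 1/18.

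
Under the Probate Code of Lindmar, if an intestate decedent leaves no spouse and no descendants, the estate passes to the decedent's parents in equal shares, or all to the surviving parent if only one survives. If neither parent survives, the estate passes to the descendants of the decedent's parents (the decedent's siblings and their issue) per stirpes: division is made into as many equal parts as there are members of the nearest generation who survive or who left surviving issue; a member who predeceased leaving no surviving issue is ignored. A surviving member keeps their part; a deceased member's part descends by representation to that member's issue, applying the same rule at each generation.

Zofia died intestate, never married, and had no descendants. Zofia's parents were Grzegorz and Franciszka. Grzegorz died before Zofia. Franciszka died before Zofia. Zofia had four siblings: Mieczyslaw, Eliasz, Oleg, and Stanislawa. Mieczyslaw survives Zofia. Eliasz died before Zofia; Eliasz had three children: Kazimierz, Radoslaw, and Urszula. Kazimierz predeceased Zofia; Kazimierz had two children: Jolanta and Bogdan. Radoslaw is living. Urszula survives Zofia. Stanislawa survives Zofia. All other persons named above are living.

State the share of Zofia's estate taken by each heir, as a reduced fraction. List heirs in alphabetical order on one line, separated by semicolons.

Bogdan 1/24; Jolanta 1/24; Mieczyslaw 1/4; Oleg 1/4; Radoslaw 1/12; Stanislawa 1/4; Urszula 1/12

Neither parent survives and there are no descendants, so the estate passes to Zofia's siblings and their issue per stirpes.
The estate is divided into 4 equal shares of 1/4 among Mieczyslaw, Eliasz, Oleg, Stanislawa.
Mieczyslaw is living and takes 1/4.
Eliasz predeceased; the 1/4 allotted to Eliasz's branch passes to Eliasz's issue by representation.
The 1/4 is divided into 3 equal shares of 1/12 among Kazimierz, Radoslaw, Urszula.
Kazimierz predeceased; the 1/12 allotted to Kazimierz's branch passes to Kazimierz's issue by representation.
The 1/12 is divided into 2 equal shares of 1/24 among Jolanta, Bogdan.
Jolanta is living and takes 1/24.
Bogdan is living and takes 1/24.
Radoslaw is living and takes 1/12.
Urszula is living and takes 1/12.
Oleg is living and takes 1/4.
Stanislawa is living and takes 1/4.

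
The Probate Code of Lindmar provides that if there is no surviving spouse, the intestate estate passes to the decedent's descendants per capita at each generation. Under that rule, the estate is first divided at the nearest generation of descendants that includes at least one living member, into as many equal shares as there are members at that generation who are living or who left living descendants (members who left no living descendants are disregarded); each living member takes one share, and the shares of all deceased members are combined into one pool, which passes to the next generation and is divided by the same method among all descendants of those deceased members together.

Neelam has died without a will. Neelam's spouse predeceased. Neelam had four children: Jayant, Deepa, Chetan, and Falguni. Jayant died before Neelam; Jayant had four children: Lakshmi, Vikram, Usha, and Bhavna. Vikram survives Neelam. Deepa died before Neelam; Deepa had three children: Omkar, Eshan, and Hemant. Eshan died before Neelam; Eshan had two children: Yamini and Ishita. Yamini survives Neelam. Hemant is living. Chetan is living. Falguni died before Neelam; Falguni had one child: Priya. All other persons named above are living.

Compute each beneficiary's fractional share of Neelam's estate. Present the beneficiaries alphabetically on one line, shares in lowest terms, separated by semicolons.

Bhavna 3/32; Chetan 1/4; Hemant 3/32; Ishita 3/64; Lakshmi 3/32; Omkar 3/32; Priya 3/32; Usha 3/32; Vikram 3/32; Yamini 3/64

There is no surviving spouse, so the entire estate passes to Neelam's descendants per capita at each generation.
At generation 1 (Jayant, Deepa, Chetan, Falguni) there are 4 shares of (1)/4 = 1/4 each.
Living: Chetan — each takes 1/4.
Deceased: Jayant, Deepa, and Falguni. Their combined 3/4 is pooled and carried to generation 2.
At generation 2 (Lakshmi, Vikram, Usha, Bhavna, Omkar, Eshan, Hemant, Priya) there are 8 shares of (3/4)/8 = 3/32 each.
Living: Lakshmi, Vikram, Usha, Bhavna, Omkar, Hemant, and Priya — each takes 3/32.
Deceased: Eshan. That 3/32 share is carried to generation 3.
At generation 3 (Yamini, Ishita) there are 2 shares of (3/32)/2 = 3/64 each.
Living: Yamini and Ishita — each takes 3/64.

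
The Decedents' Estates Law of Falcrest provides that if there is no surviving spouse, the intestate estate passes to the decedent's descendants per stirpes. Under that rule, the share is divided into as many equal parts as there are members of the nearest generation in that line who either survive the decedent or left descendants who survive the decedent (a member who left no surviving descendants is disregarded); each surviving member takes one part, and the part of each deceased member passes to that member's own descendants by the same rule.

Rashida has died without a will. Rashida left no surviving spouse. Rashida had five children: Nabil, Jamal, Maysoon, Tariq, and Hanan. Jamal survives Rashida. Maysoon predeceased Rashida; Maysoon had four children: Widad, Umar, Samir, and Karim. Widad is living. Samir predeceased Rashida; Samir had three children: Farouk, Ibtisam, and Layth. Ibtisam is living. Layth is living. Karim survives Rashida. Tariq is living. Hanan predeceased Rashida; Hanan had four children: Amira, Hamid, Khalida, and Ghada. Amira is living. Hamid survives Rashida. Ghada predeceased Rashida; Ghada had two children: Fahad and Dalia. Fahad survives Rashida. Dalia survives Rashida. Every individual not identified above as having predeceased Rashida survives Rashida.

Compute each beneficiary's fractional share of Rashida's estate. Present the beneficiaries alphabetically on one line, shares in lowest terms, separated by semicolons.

Amira 1/20; Dalia 1/40; Fahad 1/40; Farouk 1/60; Hamid 1/20; Ibtisam 1/60; Jamal 1/5; Karim 1/20; Khalida 1/20; Layth 1/60; Nabil 1/5; Tariq 1/5; Umar 1/20; Widad 1/20

There is no surviving spouse, so the entire estate passes to Rashida's descendants per stirpes.
The estate is divided into 5 equal shares of 1/5 among Nabil, Jamal, Maysoon, Tariq, Hanan.
Nabil is living and takes 1/5.
Jamal is living and takes 1/5.
Maysoon predeceased; the 1/5 allotted to Maysoon's branch passes to Maysoon's issue by representation.
The 1/5 is divided into 4 equal shares of 1/20 among Widad, Umar, Samir, Karim.
Widad is living and takes 1/20.
Umar is living and takes 1/20.
Samir predeceased; the 1/20 allotted to Samir's branch passes to Samir's issue by representation.
The 1/20 is divided into 3 equal shares of 1/60 among Farouk, Ibtisam, Layth.
Farouk is living and takes 1/60.
Ibtisam is living and takes 1/60.
Layth is living and takes 1/60.
Karim is living and takes 1/20.
Tariq is living and takes 1/5.
Hanan predeceased; the 1/5 allotted to Hanan's branch passes to Hanan's issue by representation.
The 1/5 is divided into 4 equal shares of 1/20 among Amira, Hamid, Khalida, Ghada.
Amira is living and takes 1/20.
Hamid is living and takes 1/20.
Khalida is living and takes 1/20.
Ghada predeceased; the 1/20 allotted to Ghada's branch passes to Ghada's issue by representation.
The 1/20 is divided into 2 equal shares of 1/40 among Fahad, Dalia.
Fahad is living and takes 1/40.
Dalia is living and takes 1/40.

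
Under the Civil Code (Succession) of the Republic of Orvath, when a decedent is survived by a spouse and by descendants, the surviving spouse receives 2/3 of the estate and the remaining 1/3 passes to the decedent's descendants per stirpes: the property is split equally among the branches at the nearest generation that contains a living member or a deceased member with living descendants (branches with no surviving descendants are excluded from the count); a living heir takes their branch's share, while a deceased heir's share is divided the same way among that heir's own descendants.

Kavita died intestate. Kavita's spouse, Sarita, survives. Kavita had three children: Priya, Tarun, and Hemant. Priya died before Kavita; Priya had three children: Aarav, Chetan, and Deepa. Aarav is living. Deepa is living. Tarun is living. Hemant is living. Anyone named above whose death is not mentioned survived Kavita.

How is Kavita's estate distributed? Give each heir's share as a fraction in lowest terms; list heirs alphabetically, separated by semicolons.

Aarav 1/27; Chetan 1/27; Deepa 1/27; Hemant 1/9; Sarita 2/3; Tarun 1/9

Sarita, as surviving spouse, takes 2/3.
The remaining 1/3 passes to Kavita's descendants per stirpes.
The 1/3 is divided into 3 equal shares of 1/9 among Priya, Tarun, Hemant.
Priya predeceased; the 1/9 allotted to Priya's branch passes to Priya's issue by representation.
The 1/9 is divided into 3 equal shares of 1/27 among Aarav, Chetan, Deepa.
Aarav is living and takes 1/27.
Chetan is living and takes 1/27.
Deepa is living and takes 1/27.
Tarun is living and takes 1/9.
Hemant is living and takes 1/9.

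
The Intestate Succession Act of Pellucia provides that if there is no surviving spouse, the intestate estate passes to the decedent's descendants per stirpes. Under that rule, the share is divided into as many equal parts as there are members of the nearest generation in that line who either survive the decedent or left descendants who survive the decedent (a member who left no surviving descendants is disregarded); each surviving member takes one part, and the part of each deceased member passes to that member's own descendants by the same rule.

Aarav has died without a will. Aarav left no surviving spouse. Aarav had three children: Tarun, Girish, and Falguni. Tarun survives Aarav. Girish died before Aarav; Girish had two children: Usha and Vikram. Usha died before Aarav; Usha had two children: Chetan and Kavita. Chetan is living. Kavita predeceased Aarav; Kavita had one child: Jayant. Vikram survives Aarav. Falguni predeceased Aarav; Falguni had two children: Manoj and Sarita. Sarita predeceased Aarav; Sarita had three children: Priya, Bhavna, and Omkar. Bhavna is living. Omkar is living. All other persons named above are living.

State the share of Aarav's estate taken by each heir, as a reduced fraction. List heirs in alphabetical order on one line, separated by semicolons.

There is no surviving spouse, so the entire estate passes to Aarav's descendants per stirpes.
The estate is divided into 3 equal shares of 1/3 among Tarun, Girish, Falguni.
Tarun is living and takes 1/3.
Girish predeceased; the 1/3 allotted to Girish's branch passes to Girish's issue by representation.
The 1/3 is divided into 2 equal shares of 1/6 among Usha, Vikram.
Usha predeceased; the 1/6 allotted to Usha's branch passes to Usha's issue by representation.
The 1/6 is divided into 2 equal shares of 1/12 among Chetan, Kavita.
Chetan is living and takes 1/12.
Kavita predeceased; the 1/12 allotted to Kavita's branch passes to Kavita's issue by representation.
Jayant is the sole taker at this level and receives the full 1/12.
Vikram is living and takes 1/6.
Falguni predeceased; the 1/3 allotted to Falguni's branch passes to Falguni's issue by representation.
The 1/3 is divided into 2 equal shares of 1/6 among Manoj, Sarita.
Manoj is living and takes 1/6.
Sarita predeceased; the 1/6 allotted to Sarita's branch passes to Sarita's issue by representation.
The 1/6 is divided into 3 equal shares of 1/18 among Priya, Bhavna, Omkar.
Priya is living and takes 1/18.
Bhavna is living and takes 1/18.
Omkar is living and takes 1/18.

Bhavna 1/18; Chetan 1/12; Jayant 1/12; Manoj 1/6; Omkar 1/18; Priya 1/18; Tarun 1/3; Vikram 1/6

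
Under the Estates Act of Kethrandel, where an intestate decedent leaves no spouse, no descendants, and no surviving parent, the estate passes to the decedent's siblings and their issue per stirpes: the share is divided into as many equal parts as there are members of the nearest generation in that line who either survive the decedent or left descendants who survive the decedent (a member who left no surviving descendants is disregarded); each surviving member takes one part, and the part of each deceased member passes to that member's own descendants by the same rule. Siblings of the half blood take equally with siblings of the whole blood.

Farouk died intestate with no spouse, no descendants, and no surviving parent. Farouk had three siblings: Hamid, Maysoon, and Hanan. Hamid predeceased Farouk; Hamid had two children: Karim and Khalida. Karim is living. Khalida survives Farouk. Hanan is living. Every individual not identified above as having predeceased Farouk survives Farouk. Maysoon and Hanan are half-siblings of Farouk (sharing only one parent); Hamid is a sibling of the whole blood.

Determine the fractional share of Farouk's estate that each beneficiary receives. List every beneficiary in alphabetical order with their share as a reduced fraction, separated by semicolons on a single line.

Hanan 1/3; Karim 1/6; Khalida 1/6; Maysoon 1/3

No spouse, descendants, or parent survives, so the estate passes to Farouk's siblings per stirpes.
Half-blood and whole-blood siblings take equally under the stated rule.
The estate is divided into 3 equal shares of 1/3 among Hamid, Maysoon, Hanan.
Hamid predeceased; the 1/3 allotted to Hamid's branch passes to Hamid's issue by representation.
The 1/3 is divided into 2 equal shares of 1/6 among Karim, Khalida.
Karim is living and takes 1/6.
Khalida is living and takes 1/6.
Maysoon is living and takes 1/3.
Hanan is living and takes 1/3.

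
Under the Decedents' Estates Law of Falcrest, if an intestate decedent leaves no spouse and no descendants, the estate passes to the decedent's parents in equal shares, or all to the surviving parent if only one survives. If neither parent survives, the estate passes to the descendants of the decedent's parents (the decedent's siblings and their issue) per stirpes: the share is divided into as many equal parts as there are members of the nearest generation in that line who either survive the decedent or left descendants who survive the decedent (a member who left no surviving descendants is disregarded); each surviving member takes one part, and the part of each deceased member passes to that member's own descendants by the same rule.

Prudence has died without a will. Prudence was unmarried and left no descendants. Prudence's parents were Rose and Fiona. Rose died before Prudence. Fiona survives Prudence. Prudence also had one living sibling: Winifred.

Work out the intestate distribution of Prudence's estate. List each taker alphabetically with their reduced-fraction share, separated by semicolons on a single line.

Only one parent, Fiona, survives, so Fiona takes the entire estate. The siblings take nothing because a surviving parent has priority.

Fiona 1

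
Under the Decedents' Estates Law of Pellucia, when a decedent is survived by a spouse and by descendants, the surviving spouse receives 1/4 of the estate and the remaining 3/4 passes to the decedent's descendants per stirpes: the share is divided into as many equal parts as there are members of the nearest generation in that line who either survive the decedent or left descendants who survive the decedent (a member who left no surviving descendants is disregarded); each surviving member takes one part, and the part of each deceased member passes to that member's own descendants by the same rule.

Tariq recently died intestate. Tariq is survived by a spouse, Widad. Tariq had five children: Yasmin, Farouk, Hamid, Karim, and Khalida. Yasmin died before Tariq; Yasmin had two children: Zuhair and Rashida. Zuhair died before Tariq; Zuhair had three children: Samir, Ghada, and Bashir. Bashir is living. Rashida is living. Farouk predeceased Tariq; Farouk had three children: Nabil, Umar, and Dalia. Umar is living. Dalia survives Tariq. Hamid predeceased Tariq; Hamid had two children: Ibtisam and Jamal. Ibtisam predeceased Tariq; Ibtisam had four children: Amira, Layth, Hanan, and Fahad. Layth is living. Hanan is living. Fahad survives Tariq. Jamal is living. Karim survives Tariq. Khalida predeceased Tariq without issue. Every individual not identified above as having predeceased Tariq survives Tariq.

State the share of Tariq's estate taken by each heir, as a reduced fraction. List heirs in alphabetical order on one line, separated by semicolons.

Amira 3/128; Bashir 1/32; Dalia 1/16; Fahad 3/128; Ghada 1/32; Hanan 3/128; Jamal 3/32; Karim 3/16; Layth 3/128; Nabil 1/16; Rashida 3/32; Samir 1/32; Umar 1/16; Widad 1/4

Widad, as surviving spouse, takes 1/4.
The remaining 3/4 passes to Tariq's descendants per stirpes.
Khalida left no surviving issue, so that branch lapses and is disregarded.
The 3/4 is divided into 4 equal shares of 3/16 among Yasmin, Farouk, Hamid, Karim.
Yasmin predeceased; the 3/16 allotted to Yasmin's branch passes to Yasmin's issue by representation.
The 3/16 is divided into 2 equal shares of 3/32 among Zuhair, Rashida.
Zuhair predeceased; the 3/32 allotted to Zuhair's branch passes to Zuhair's issue by representation.
The 3/32 is divided into 3 equal shares of 1/32 among Samir, Ghada, Bashir.
Samir is living and takes 1/32.
Ghada is living and takes 1/32.
Bashir is living and takes 1/32.
Rashida is living and takes 3/32.
Farouk predeceased; the 3/16 allotted to Farouk's branch passes to Farouk's issue by representation.
The 3/16 is divided into 3 equal shares of 1/16 among Nabil, Umar, Dalia.
Nabil is living and takes 1/16.
Umar is living and takes 1/16.
Dalia is living and takes 1/16.
Hamid predeceased; the 3/16 allotted to Hamid's branch passes to Hamid's issue by representation.
The 3/16 is divided into 2 equal shares of 3/32 among Ibtisam, Jamal.
Ibtisam predeceased; the 3/32 allotted to Ibtisam's branch passes to Ibtisam's issue by representation.
The 3/32 is divided into 4 equal shares of 3/128 among Amira, Layth, Hanan, Fahad.
Amira is living and takes 3/128.
Layth is living and takes 3/128.
Hanan is living and takes 3/128.
Fahad is living and takes 3/128.
Jamal is living and takes 3/32.
Karim is living and takes 3/16.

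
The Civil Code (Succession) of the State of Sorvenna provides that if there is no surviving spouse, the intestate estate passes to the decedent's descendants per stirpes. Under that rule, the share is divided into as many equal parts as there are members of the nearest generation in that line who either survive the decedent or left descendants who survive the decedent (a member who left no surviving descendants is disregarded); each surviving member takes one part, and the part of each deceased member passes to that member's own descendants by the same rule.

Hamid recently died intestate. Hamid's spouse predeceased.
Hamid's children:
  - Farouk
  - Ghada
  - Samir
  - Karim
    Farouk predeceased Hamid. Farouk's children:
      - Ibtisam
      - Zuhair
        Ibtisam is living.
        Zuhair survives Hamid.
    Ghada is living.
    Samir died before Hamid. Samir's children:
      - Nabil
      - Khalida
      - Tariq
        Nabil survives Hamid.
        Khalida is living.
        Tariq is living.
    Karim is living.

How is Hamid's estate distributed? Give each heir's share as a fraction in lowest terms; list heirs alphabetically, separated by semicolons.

There is no surviving spouse, so the entire estate passes to Hamid's descendants per stirpes.
The estate is divided into 4 equal shares of 1/4 among Farouk, Ghada, Samir, Karim.
Farouk predeceased; the 1/4 allotted to Farouk's branch passes to Farouk's issue by representation.
The 1/4 is divided into 2 equal shares of 1/8 among Ibtisam, Zuhair.
Ibtisam is living and takes 1/8.
Zuhair is living and takes 1/8.
Ghada is living and takes 1/4.
Samir predeceased; the 1/4 allotted to Samir's branch passes to Samir's issue by representation.
The 1/4 is divided into 3 equal shares of 1/12 among Nabil, Khalida, Tariq.
Nabil is living and takes 1/12.
Khalida is living and takes 1/12.
Tariq is living and takes 1/12.
Karim is living and takes 1/4.

Ghada 1/4; Ibtisam 1/8; Karim 1/4; Khalida 1/12; Nabil 1/12; Tariq 1/12; Zuhair 1/8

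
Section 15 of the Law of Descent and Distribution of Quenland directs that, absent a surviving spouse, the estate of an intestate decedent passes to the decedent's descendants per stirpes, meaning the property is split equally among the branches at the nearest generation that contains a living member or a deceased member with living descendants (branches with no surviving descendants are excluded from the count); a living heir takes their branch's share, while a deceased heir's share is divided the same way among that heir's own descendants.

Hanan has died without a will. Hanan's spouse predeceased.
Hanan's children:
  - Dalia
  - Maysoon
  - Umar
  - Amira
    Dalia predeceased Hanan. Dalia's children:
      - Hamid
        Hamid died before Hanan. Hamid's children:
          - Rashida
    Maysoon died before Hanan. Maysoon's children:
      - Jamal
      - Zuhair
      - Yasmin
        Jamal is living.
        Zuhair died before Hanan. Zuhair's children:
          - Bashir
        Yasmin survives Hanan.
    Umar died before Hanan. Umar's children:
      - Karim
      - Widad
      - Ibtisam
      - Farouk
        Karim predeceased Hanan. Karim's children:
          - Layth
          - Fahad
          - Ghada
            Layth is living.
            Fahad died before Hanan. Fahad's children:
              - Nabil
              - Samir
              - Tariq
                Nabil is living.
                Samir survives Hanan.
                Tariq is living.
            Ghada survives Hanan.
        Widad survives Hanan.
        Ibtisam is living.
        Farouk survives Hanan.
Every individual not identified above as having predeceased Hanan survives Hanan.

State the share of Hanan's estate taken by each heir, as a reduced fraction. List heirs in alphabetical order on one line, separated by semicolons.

Amira 1/4; Bashir 1/12; Farouk 1/16; Ghada 1/48; Ibtisam 1/16; Jamal 1/12; Layth 1/48; Nabil 1/144; Rashida 1/4; Samir 1/144; Tariq 1/144; Widad 1/16; Yasmin 1/12

There is no surviving spouse, so the entire estate passes to Hanan's descendants per stirpes.
The estate is divided into 4 equal shares of 1/4 among Dalia, Maysoon, Umar, Amira.
Dalia predeceased; the 1/4 allotted to Dalia's branch passes to Dalia's issue by representation.
Hamid's line is the sole branch at this level, so the full 1/4 passes to Hamid's issue by representation.
Rashida is the sole taker at this level and receives the full 1/4.
Maysoon predeceased; the 1/4 allotted to Maysoon's branch passes to Maysoon's issue by representation.
The 1/4 is divided into 3 equal shares of 1/12 among Jamal, Zuhair, Yasmin.
Jamal is living and takes 1/12.
Zuhair predeceased; the 1/12 allotted to Zuhair's branch passes to Zuhair's issue by representation.
Bashir is the sole taker at this level and receives the full 1/12.
Yasmin is living and takes 1/12.
Umar predeceased; the 1/4 allotted to Umar's branch passes to Umar's issue by representation.
The 1/4 is divided into 4 equal shares of 1/16 among Karim, Widad, Ibtisam, Farouk.
Karim predeceased; the 1/16 allotted to Karim's branch passes to Karim's issue by representation.
The 1/16 is divided into 3 equal shares of 1/48 among Layth, Fahad, Ghada.
Layth is living and takes 1/48.
Fahad predeceased; the 1/48 allotted to Fahad's branch passes to Fahad's issue by representation.
The 1/48 is divided into 3 equal shares of 1/144 among Nabil, Samir, Tariq.
Nabil is living and takes 1/144.
Samir is living and takes 1/144.
Tariq is living and takes 1/144.
Ghada is living and takes 1/48.
Widad is living and takes 1/16.
Ibtisam is living and takes 1/16.
Farouk is living and takes 1/16.
Amira is living and takes 1/4.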